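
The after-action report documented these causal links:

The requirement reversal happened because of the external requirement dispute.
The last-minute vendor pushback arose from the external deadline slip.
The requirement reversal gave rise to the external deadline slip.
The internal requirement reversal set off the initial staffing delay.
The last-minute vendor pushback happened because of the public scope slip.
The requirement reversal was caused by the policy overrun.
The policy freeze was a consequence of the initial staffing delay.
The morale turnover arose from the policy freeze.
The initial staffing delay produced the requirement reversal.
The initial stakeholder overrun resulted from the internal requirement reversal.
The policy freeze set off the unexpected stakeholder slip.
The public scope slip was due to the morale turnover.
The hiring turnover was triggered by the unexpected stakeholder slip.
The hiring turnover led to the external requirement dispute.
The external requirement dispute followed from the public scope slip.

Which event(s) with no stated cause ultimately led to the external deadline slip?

Tracing upstream from the external deadline slip: the external deadline slip ← the requirement reversal ← the initial staffing delay ← the internal requirement reversal.
A separate upstream branch: the external deadline slip ← the requirement reversal ← the policy overrun.
Each of those chain origins has no stated cause.

the internal requirement reversal, the policy overrun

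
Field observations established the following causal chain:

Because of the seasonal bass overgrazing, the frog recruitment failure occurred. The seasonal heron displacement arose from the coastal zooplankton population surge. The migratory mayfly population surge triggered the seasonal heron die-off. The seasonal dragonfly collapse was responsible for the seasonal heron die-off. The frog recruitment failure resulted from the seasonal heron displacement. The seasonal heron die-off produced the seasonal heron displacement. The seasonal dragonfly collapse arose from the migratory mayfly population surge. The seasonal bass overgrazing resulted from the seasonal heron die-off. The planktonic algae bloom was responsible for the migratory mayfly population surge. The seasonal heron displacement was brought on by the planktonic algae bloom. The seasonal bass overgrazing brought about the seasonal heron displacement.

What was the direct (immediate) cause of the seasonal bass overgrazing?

Upstream contributors include the planktonic algae bloom, the migratory mayfly population surge, the seasonal dragonfly collapse, but only the seasonal heron die-off feeds directly into the seasonal bass overgrazing.

the seasonal heron die-off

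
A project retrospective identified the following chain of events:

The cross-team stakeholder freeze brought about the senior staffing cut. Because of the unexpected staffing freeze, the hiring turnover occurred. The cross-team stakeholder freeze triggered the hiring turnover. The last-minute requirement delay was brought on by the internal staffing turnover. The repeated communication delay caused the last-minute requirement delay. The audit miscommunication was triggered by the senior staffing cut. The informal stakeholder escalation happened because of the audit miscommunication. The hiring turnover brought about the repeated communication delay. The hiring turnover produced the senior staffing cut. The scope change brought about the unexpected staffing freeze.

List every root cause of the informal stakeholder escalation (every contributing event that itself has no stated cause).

the cross-team stakeholder freeze, the scope change

Tracing upstream from the informal stakeholder escalation: the informal stakeholder escalation ← the audit miscommunication ← the senior staffing cut ← the cross-team stakeholder freeze.
A separate upstream branch: the informal stakeholder escalation ← the audit miscommunication ← the senior staffing cut ← the hiring turnover ← the unexpected staffing freeze ← the scope change.
Each of those chain origins has no stated cause.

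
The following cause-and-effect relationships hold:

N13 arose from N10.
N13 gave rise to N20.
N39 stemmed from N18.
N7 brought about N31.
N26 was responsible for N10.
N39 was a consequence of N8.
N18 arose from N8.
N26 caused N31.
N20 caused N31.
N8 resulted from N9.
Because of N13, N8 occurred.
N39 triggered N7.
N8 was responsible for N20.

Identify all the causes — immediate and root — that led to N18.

Immediate cause of N18: N8.
Further upstream: N9, N26, N10, N13.

N10, N13, N26, N8, N9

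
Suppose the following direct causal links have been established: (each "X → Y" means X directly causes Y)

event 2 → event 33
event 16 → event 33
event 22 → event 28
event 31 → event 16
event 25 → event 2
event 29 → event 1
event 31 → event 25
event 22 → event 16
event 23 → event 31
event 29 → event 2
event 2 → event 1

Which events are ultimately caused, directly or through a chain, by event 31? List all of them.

Direct effects: event 25, event 16.
2 steps out: event 2, event 33.
3 steps out: event 1.
Not reachable from it: event 22, event 28, event 23, event 29.

event 1, event 16, event 2, event 25, event 33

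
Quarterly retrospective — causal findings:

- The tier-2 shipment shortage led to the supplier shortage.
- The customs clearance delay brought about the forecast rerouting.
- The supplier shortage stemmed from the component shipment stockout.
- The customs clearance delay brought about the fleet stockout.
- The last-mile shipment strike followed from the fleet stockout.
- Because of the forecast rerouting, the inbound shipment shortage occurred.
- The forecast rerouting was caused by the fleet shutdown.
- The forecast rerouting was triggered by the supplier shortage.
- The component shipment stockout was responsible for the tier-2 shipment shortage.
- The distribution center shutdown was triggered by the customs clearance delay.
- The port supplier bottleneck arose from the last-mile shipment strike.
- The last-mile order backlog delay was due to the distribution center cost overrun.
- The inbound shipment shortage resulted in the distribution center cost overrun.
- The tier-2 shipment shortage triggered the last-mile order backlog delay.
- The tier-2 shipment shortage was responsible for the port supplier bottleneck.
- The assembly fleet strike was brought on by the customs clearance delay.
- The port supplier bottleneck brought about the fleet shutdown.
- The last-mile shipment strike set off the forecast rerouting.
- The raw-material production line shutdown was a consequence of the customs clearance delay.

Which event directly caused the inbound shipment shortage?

Upstream contributors include the component shipment stockout, the tier-2 shipment shortage, the customs clearance delay, the fleet stockout, the supplier shortage, the last-mile shipment strike, the port supplier bottleneck, the fleet shutdown, but only the forecast rerouting feeds directly into the inbound shipment shortage.

the forecast rerouting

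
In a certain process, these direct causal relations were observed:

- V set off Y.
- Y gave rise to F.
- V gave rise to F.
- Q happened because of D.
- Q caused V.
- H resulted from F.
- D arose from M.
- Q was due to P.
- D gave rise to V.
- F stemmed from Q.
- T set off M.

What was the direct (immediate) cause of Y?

V

Upstream contributors include P, T, M, D, Q, but only V feeds directly into Y.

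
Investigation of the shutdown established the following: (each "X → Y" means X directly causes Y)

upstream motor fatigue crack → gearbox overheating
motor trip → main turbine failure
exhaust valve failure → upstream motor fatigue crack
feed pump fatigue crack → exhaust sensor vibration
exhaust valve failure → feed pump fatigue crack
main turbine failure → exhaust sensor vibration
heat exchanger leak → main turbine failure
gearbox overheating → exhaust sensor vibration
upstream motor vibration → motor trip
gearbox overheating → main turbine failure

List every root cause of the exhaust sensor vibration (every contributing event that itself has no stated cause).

the exhaust valve failure, the heat exchanger leak, the upstream motor vibration

Tracing upstream from the exhaust sensor vibration: the exhaust sensor vibration ← the feed pump fatigue crack ← the exhaust valve failure.
A separate upstream branch: the exhaust sensor vibration ← the main turbine failure ← the heat exchanger leak.
A separate upstream branch: the exhaust sensor vibration ← the main turbine failure ← the motor trip ← the upstream motor vibration.
Each of those chain origins has no stated cause.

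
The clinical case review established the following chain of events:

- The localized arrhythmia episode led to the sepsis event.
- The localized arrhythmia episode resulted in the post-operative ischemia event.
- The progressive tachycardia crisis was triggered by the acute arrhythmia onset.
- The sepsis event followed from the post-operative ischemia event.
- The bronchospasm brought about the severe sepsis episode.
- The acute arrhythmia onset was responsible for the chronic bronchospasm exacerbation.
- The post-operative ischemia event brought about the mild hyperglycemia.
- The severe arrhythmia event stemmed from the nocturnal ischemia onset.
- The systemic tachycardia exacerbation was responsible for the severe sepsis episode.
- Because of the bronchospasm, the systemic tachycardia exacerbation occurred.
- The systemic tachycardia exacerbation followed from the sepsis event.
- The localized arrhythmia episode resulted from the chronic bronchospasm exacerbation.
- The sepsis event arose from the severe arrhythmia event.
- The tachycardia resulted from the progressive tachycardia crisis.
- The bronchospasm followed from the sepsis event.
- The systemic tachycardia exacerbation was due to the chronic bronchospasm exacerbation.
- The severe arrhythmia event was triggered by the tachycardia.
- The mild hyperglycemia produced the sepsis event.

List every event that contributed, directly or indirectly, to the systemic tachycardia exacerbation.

Immediate causes of the systemic tachycardia exacerbation: the chronic bronchospasm exacerbation, the sepsis event, the bronchospasm.
Further upstream: the acute arrhythmia onset, the localized arrhythmia episode, the progressive tachycardia crisis, the tachycardia, the severe arrhythmia event, the post-operative ischemia event, the mild hyperglycemia, the nocturnal ischemia onset.

the acute arrhythmia onset, the bronchospasm, the chronic bronchospasm exacerbation, the localized arrhythmia episode, the mild hyperglycemia, the nocturnal ischemia onset, the post-operative ischemia event, the progressive tachycardia crisis, the sepsis event, the severe arrhythmia event, the tachycardia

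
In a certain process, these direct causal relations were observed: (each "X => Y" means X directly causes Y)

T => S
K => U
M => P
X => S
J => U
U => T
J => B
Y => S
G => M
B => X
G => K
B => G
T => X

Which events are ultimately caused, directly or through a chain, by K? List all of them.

Direct effects: U.
2 steps out: T.
3 steps out: X, S.
Not reachable from it: J, B, G, M, Y, P.

S, T, U, X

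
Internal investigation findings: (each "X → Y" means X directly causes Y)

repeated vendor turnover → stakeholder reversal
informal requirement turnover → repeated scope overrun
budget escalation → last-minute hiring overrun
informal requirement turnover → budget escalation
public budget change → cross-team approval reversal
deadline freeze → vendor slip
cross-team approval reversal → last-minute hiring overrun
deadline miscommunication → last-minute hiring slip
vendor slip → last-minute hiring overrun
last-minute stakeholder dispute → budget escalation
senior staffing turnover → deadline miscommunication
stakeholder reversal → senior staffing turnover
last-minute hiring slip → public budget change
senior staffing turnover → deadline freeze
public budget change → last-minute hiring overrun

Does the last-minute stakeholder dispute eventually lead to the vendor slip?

The last-minute stakeholder dispute leads to the budget escalation, the last-minute hiring overrun; the vendor slip is not among them.

No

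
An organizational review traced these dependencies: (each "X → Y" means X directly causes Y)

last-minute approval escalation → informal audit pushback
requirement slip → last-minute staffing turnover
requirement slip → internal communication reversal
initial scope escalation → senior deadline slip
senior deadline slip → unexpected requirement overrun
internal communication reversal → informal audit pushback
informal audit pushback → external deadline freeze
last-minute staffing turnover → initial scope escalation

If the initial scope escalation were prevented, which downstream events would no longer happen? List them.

Downstream of the initial scope escalation: the senior deadline slip, the unexpected requirement overrun.

the senior deadline slip, the unexpected requirement overrun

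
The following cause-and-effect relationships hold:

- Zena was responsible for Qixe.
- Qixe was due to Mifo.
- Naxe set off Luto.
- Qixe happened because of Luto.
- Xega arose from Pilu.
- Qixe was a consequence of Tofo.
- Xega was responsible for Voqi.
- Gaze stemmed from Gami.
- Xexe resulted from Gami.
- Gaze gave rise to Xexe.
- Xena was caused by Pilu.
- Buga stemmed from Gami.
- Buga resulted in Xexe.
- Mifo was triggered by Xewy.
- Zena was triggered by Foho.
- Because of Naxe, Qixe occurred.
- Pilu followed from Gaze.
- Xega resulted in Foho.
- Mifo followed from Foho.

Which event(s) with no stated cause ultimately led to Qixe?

Tracing upstream from Qixe: Qixe ← Zena ← Foho ← Xega ← Pilu ← Gaze ← Gami.
A separate upstream branch: Qixe ← Tofo.
A separate upstream branch: Qixe ← Mifo ← Xewy.
A separate upstream branch: Qixe ← Naxe.
Each of those chain origins has no stated cause.

Gami, Naxe, Tofo, Xewy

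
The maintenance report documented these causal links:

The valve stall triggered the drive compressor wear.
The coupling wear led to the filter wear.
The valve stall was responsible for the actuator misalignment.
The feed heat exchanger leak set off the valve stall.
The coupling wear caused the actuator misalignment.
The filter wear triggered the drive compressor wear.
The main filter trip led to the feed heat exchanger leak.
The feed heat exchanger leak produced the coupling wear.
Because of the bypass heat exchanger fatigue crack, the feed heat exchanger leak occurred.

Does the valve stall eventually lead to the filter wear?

No

The valve stall leads to the actuator misalignment, the drive compressor wear; the filter wear is not among them.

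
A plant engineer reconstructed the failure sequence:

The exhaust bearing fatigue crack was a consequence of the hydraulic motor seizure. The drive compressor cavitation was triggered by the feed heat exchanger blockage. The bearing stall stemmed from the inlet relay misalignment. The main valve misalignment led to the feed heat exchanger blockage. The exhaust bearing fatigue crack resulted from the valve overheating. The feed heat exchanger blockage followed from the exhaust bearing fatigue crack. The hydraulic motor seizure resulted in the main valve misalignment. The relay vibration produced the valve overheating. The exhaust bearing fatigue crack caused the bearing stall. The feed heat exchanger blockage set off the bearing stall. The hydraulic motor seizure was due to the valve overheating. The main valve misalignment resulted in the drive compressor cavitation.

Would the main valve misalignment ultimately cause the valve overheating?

The main valve misalignment leads to the feed heat exchanger blockage, the drive compressor cavitation, the bearing stall; the valve overheating is not among them.

No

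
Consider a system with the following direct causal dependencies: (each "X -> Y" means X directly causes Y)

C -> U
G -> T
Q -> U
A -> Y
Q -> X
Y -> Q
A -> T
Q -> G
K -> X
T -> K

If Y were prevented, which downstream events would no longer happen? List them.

Downstream of Y: Q, G, T, K, U, X.
Of those, still caused via another path: T, K, U, X.
The remainder have no surviving cause.

G, Q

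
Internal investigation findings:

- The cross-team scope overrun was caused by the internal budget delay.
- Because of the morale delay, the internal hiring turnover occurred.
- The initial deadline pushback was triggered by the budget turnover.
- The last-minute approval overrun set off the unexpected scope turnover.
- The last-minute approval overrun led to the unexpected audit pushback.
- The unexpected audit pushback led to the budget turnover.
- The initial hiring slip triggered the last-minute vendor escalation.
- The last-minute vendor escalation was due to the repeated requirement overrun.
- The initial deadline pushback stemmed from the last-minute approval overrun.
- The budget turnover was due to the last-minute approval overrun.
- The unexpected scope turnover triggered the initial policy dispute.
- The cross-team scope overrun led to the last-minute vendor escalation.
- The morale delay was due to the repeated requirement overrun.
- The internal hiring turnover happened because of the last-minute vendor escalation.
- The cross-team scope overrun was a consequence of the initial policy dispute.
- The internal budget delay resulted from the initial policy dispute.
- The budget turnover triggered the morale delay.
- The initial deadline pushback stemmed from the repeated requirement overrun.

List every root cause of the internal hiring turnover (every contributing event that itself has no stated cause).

the initial hiring slip, the last-minute approval overrun, the repeated requirement overrun

Tracing upstream from the internal hiring turnover: the internal hiring turnover ← the morale delay ← the budget turnover ← the last-minute approval overrun.
A separate upstream branch: the internal hiring turnover ← the morale delay ← the repeated requirement overrun.
A separate upstream branch: the internal hiring turnover ← the last-minute vendor escalation ← the initial hiring slip.
Each of those chain origins has no stated cause.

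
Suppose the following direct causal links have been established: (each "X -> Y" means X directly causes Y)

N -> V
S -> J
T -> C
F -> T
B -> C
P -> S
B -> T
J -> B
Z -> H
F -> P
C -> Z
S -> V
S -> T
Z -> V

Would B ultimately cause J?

B leads to T, C, Z, V, H; J is not among them.

No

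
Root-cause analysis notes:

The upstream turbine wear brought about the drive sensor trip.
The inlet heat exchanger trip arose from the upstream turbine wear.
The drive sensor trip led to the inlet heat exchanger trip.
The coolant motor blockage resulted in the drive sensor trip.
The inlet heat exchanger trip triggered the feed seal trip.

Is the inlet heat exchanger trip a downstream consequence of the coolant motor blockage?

Yes

There is a causal chain: the coolant motor blockage → the drive sensor trip → the inlet heat exchanger trip.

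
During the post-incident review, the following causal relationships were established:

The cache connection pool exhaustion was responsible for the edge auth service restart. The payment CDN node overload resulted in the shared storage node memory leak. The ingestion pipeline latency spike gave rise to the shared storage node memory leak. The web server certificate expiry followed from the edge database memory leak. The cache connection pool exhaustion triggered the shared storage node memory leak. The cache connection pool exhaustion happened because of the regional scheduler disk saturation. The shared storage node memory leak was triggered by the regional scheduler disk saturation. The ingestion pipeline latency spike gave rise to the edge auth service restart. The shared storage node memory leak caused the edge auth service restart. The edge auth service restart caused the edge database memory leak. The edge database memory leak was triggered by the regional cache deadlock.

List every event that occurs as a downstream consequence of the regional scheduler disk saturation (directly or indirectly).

the cache connection pool exhaustion, the edge auth service restart, the edge database memory leak, the shared storage node memory leak, the web server certificate expiry

Direct effects: the cache connection pool exhaustion, the shared storage node memory leak.
2 steps out: the edge auth service restart.
3 steps out: the edge database memory leak.
4 steps out: the web server certificate expiry.
Not reachable from it: the ingestion pipeline latency spike, the payment CDN node overload, the regional cache deadlock.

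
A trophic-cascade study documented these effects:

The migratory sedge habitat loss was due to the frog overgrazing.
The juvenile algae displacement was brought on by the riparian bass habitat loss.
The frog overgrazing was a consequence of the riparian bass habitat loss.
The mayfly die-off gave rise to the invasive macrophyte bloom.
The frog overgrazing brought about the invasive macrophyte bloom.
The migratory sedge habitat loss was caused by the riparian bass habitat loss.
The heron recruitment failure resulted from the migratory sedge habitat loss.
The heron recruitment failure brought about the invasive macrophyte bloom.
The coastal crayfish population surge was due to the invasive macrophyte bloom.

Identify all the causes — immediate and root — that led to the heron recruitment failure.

Immediate cause of the heron recruitment failure: the migratory sedge habitat loss.
Further upstream: the riparian bass habitat loss, the frog overgrazing.

the frog overgrazing, the migratory sedge habitat loss, the riparian bass habitat loss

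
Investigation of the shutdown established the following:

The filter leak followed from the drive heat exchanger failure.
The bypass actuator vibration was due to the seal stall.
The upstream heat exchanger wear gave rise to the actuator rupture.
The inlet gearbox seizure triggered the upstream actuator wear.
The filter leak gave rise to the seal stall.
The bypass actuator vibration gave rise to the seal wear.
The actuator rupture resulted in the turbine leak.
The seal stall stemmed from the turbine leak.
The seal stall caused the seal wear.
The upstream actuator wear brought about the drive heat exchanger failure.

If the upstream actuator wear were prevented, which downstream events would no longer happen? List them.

Downstream of the upstream actuator wear: the drive heat exchanger failure, the filter leak, the seal stall, the bypass actuator vibration, the seal wear.
Of those, still caused via another path: the seal stall, the bypass actuator vibration, the seal wear.
The remainder have no surviving cause.

the drive heat exchanger failure, the filter leak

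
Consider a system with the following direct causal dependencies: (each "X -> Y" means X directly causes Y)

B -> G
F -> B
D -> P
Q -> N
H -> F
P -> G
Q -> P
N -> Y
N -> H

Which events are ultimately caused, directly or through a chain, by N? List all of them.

Direct effects: H, Y.
2 steps out: F.
3 steps out: B.
4 steps out: G.
Not reachable from it: D, Q, P.

B, F, G, H, Y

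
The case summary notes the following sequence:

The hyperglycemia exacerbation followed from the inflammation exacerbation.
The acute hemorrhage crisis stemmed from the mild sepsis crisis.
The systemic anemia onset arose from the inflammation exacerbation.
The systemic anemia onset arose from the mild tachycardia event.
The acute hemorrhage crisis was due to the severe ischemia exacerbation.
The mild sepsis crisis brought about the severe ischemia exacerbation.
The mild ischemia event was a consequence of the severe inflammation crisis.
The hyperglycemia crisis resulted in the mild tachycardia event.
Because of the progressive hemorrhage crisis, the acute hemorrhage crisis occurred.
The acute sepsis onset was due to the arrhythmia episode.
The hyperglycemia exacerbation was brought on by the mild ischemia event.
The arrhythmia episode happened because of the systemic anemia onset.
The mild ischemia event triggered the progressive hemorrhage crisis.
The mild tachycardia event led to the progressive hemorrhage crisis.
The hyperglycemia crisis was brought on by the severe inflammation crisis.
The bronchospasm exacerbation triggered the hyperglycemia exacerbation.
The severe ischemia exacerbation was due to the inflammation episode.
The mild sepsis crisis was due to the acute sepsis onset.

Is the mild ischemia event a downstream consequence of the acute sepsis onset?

The acute sepsis onset leads to the mild sepsis crisis, the severe ischemia exacerbation, the acute hemorrhage crisis; the mild ischemia event is not among them.

No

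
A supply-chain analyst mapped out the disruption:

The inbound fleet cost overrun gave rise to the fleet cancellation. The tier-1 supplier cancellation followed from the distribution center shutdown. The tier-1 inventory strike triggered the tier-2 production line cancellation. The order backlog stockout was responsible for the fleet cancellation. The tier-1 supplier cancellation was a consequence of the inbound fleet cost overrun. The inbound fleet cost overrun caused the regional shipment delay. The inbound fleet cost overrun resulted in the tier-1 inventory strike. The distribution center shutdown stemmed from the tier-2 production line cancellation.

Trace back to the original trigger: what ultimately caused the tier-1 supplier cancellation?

Tracing upstream from the tier-1 supplier cancellation: the tier-1 supplier cancellation ← the inbound fleet cost overrun.
The inbound fleet cost overrun has no stated cause, so it is the root.

the inbound fleet cost overrun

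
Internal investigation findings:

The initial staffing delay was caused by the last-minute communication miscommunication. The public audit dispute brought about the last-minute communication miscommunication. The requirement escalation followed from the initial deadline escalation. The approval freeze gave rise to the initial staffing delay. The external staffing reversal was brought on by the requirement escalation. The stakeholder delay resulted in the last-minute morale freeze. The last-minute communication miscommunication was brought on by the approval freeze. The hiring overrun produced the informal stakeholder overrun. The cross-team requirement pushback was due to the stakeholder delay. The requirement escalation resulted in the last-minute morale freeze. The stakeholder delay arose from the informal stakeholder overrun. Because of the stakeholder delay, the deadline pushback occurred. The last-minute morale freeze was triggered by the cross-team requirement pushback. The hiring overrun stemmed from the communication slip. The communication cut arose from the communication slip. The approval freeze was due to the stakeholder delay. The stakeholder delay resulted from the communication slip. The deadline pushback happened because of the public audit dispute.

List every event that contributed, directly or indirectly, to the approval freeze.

the communication slip, the hiring overrun, the informal stakeholder overrun, the stakeholder delay

Immediate cause of the approval freeze: the stakeholder delay.
Further upstream: the communication slip, the hiring overrun, the informal stakeholder overrun.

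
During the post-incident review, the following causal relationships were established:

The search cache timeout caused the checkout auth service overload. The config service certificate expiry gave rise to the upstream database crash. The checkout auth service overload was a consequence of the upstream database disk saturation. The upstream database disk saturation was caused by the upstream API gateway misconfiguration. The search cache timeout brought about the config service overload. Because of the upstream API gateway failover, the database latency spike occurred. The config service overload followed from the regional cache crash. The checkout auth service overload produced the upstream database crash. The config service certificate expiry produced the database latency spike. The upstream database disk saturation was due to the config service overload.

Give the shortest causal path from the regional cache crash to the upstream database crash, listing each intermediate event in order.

the regional cache crash → the config service overload
the config service overload → the upstream database disk saturation
the upstream database disk saturation → the checkout auth service overload
the checkout auth service overload → the upstream database crash
Length: 4 steps.

the regional cache crash → the config service overload → the upstream database disk saturation → the checkout auth service overload → the upstream database crash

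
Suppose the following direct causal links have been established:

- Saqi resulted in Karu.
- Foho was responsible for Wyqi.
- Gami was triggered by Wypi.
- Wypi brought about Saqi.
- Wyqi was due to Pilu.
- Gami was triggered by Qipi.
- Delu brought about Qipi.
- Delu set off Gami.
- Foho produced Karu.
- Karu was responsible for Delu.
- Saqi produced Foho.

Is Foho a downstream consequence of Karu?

Karu leads to Delu, Qipi, Gami; Foho is not among them.

No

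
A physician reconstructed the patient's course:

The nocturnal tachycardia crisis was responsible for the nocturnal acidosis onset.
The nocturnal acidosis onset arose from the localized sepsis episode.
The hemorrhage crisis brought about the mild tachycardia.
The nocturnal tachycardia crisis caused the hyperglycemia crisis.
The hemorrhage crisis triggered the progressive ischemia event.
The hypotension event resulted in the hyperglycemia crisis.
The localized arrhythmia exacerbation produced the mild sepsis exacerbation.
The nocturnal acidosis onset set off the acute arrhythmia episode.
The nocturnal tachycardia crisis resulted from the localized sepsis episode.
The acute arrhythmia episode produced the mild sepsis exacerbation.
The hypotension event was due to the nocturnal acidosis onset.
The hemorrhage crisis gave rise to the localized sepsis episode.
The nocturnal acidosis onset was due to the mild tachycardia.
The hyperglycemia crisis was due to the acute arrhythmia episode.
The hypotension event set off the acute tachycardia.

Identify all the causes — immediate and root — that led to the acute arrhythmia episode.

the hemorrhage crisis, the localized sepsis episode, the mild tachycardia, the nocturnal acidosis onset, the nocturnal tachycardia crisis

Immediate cause of the acute arrhythmia episode: the nocturnal acidosis onset.
Further upstream: the hemorrhage crisis, the localized sepsis episode, the nocturnal tachycardia crisis, the mild tachycardia.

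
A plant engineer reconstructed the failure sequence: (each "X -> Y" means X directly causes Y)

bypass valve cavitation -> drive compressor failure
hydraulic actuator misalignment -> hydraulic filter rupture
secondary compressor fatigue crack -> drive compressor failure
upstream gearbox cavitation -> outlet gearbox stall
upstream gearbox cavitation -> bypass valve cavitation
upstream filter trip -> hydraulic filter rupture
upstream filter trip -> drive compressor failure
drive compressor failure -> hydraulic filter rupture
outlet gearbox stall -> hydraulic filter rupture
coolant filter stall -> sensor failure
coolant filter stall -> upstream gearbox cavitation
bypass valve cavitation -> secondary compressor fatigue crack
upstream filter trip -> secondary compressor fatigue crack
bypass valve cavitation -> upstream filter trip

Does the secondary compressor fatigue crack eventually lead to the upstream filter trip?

No

The secondary compressor fatigue crack leads to the drive compressor failure, the hydraulic filter rupture; the upstream filter trip is not among them.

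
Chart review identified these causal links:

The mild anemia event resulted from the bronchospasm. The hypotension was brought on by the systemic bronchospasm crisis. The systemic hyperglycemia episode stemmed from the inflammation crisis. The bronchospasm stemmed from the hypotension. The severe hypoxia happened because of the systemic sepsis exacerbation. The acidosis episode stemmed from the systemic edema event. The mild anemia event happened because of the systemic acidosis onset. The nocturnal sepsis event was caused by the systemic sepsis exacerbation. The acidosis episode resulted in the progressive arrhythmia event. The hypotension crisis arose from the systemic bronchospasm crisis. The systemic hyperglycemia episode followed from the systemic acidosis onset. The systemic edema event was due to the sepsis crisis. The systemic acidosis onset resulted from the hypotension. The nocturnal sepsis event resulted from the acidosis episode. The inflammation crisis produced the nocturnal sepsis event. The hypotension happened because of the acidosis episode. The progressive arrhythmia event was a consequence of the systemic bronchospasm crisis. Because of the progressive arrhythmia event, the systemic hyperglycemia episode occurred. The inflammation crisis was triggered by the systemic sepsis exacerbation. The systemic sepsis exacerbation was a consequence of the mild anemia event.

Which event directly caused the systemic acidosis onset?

the hypotension

Upstream contributors include the sepsis crisis, the systemic edema event, the systemic bronchospasm crisis, the acidosis episode, but only the hypotension feeds directly into the systemic acidosis onset.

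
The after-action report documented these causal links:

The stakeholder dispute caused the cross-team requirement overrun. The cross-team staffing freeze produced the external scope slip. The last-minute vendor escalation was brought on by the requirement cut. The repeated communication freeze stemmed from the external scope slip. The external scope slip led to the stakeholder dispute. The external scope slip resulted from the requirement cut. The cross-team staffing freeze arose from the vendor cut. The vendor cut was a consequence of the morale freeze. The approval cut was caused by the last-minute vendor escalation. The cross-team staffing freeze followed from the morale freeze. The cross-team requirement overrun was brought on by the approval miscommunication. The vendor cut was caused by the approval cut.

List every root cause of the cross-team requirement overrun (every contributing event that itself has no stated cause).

Tracing upstream from the cross-team requirement overrun: the cross-team requirement overrun ← the approval miscommunication.
A separate upstream branch: the cross-team requirement overrun ← the stakeholder dispute ← the external scope slip ← the requirement cut.
A separate upstream branch: the cross-team requirement overrun ← the stakeholder dispute ← the external scope slip ← the cross-team staffing freeze ← the morale freeze.
Each of those chain origins has no stated cause.

the approval miscommunication, the morale freeze, the requirement cut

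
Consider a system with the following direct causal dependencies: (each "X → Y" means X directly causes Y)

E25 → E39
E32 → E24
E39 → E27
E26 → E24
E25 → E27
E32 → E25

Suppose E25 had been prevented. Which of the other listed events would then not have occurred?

Downstream of E25: E39, E27.

E27, E39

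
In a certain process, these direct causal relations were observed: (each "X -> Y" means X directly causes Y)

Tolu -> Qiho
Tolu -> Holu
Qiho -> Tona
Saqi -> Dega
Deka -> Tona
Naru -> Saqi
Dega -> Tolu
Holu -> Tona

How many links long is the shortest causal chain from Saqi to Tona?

4

Shortest chain: Saqi → Dega → Tolu → Holu → Tona.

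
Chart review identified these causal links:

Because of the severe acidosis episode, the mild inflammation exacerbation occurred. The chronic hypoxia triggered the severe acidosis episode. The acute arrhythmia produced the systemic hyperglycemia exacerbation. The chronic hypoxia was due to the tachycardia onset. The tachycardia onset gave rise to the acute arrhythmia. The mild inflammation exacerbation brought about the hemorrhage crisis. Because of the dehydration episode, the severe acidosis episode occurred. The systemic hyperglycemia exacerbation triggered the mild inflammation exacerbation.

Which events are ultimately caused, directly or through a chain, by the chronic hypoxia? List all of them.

Direct effects: the severe acidosis episode.
2 steps out: the mild inflammation exacerbation.
3 steps out: the hemorrhage crisis.
Not reachable from it: the tachycardia onset, the acute arrhythmia, the systemic hyperglycemia exacerbation, the dehydration episode.

the hemorrhage crisis, the mild inflammation exacerbation, the severe acidosis episode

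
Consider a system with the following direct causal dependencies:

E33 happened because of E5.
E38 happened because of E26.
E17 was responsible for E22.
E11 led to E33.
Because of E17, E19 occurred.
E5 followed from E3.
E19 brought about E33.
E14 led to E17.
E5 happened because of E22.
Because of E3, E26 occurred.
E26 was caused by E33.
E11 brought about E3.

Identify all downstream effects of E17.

E19, E22, E26, E33, E38, E5

Direct effects: E22, E19.
2 steps out: E5, E33.
3 steps out: E26.
4 steps out: E38.
Not reachable from it: E11, E14, E3.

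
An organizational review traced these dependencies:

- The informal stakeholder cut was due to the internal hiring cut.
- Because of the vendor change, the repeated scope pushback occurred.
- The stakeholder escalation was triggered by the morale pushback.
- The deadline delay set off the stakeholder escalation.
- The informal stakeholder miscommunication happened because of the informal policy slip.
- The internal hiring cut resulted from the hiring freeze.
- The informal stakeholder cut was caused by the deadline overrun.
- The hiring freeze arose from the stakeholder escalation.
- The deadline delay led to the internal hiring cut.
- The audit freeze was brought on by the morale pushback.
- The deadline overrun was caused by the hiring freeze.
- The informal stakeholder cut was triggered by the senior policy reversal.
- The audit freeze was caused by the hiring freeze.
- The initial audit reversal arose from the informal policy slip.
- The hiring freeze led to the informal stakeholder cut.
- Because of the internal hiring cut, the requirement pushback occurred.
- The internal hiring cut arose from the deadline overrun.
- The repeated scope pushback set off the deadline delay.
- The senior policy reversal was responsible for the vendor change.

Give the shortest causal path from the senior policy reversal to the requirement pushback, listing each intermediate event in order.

the senior policy reversal → the vendor change → the repeated scope pushback → the deadline delay → the internal hiring cut → the requirement pushback

the senior policy reversal → the vendor change
the vendor change → the repeated scope pushback
the repeated scope pushback → the deadline delay
the deadline delay → the internal hiring cut
the internal hiring cut → the requirement pushback
Length: 5 steps.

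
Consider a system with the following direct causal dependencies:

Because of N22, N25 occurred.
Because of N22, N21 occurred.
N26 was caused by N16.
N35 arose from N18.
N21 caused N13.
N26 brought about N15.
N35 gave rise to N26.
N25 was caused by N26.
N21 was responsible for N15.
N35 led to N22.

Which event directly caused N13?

N21

Upstream contributors include N18, N35, N22, but only N21 feeds directly into N13.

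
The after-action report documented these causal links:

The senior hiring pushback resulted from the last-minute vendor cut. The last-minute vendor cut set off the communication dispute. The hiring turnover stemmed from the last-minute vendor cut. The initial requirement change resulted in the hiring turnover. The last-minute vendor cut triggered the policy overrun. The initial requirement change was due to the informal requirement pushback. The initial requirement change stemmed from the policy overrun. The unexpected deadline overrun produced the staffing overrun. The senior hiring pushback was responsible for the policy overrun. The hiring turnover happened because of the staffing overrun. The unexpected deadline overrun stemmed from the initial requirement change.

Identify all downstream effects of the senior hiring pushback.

Direct effects: the policy overrun.
2 steps out: the initial requirement change.
3 steps out: the unexpected deadline overrun, the hiring turnover.
4 steps out: the staffing overrun.
Not reachable from it: the last-minute vendor cut, the communication dispute, the informal requirement pushback.

the hiring turnover, the initial requirement change, the policy overrun, the staffing overrun, the unexpected deadline overrun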